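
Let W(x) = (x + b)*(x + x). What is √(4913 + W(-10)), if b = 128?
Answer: √2553 ≈ 50.527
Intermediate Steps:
W(x) = 2*x*(128 + x) (W(x) = (x + 128)*(x + x) = (128 + x)*(2*x) = 2*x*(128 + x))
√(4913 + W(-10)) = √(4913 + 2*(-10)*(128 - 10)) = √(4913 + 2*(-10)*118) = √(4913 - 2360) = √2553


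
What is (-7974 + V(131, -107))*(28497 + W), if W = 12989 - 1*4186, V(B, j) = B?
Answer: -292543900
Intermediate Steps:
W = 8803 (W = 12989 - 4186 = 8803)
(-7974 + V(131, -107))*(28497 + W) = (-7974 + 131)*(28497 + 8803) = -7843*37300 = -292543900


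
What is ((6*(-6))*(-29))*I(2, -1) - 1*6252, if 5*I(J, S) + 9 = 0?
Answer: -40656/5 ≈ -8131.2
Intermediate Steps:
I(J, S) = -9/5 (I(J, S) = -9/5 + (⅕)*0 = -9/5 + 0 = -9/5)
((6*(-6))*(-29))*I(2, -1) - 1*6252 = ((6*(-6))*(-29))*(-9/5) - 1*6252 = -36*(-29)*(-9/5) - 6252 = 1044*(-9/5) - 6252 = -9396/5 - 6252 = -40656/5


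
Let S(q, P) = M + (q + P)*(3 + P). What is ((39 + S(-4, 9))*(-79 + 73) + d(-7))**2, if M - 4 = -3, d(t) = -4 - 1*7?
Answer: 373321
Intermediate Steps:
d(t) = -11 (d(t) = -4 - 7 = -11)
M = 1 (M = 4 - 3 = 1)
S(q, P) = 1 + (3 + P)*(P + q) (S(q, P) = 1 + (q + P)*(3 + P) = 1 + (P + q)*(3 + P) = 1 + (3 + P)*(P + q))
((39 + S(-4, 9))*(-79 + 73) + d(-7))**2 = ((39 + (1 + 9**2 + 3*9 + 3*(-4) + 9*(-4)))*(-79 + 73) - 11)**2 = ((39 + (1 + 81 + 27 - 12 - 36))*(-6) - 11)**2 = ((39 + 61)*(-6) - 11)**2 = (100*(-6) - 11)**2 = (-600 - 11)**2 = (-611)**2 = 373321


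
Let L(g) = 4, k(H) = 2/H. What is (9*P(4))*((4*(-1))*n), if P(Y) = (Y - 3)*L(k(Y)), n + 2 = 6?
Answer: -576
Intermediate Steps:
n = 4 (n = -2 + 6 = 4)
P(Y) = -12 + 4*Y (P(Y) = (Y - 3)*4 = (-3 + Y)*4 = -12 + 4*Y)
(9*P(4))*((4*(-1))*n) = (9*(-12 + 4*4))*((4*(-1))*4) = (9*(-12 + 16))*(-4*4) = (9*4)*(-16) = 36*(-16) = -576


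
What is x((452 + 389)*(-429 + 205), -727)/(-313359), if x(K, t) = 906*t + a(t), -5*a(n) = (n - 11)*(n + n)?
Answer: 1455454/522265 ≈ 2.7868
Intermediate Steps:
a(n) = -2*n*(-11 + n)/5 (a(n) = -(n - 11)*(n + n)/5 = -(-11 + n)*2*n/5 = -2*n*(-11 + n)/5)
x(K, t) = 906*t + 2*t*(11 - t)/5
x((452 + 389)*(-429 + 205), -727)/(-313359) = ((2/5)*(-727)*(2276 - 1*(-727)))/(-313359) = ((2/5)*(-727)*(2276 + 727))*(-1/313359) = ((2/5)*(-727)*3003)*(-1/313359) = -4366362/5*(-1/313359) = 1455454/522265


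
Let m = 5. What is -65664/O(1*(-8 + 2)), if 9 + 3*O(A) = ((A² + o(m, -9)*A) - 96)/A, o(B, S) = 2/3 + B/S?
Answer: -886464/5 ≈ -1.7729e+5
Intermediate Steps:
o(B, S) = ⅔ + B/S (o(B, S) = 2*(⅓) + B/S = ⅔ + B/S)
O(A) = -3 + (-96 + A² + A/9)/(3*A) (O(A) = -3 + (((A² + (⅔ + 5/(-9))*A) - 96)/A)/3 = -3 + (((A² + (⅔ + 5*(-⅑))*A) - 96)/A)/3 = -3 + (((A² + (⅔ - 5/9)*A) - 96)/A)/3 = -3 + (((A² + A/9) - 96)/A)/3 = -3 + ((-96 + A² + A/9)/A)/3 = -3 + (-96 + A² + A/9)/(3*A))
-65664/O(1*(-8 + 2)) = -65664/(-80/27 - 32/(-8 + 2) + (1*(-8 + 2))/3) = -65664/(-80/27 - 32/(1*(-6)) + (1*(-6))/3) = -65664/(-80/27 - 32/(-6) + (⅓)*(-6)) = -65664/(-80/27 - 32*(-⅙) - 2) = -65664/(-80/27 + 16/3 - 2) = -65664/10/27 = -65664*27/10 = -886464/5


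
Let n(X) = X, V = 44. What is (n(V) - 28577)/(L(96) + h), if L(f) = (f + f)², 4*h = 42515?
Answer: -114132/189971 ≈ -0.60079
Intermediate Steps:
h = 42515/4 (h = (¼)*42515 = 42515/4 ≈ 10629.)
L(f) = 4*f² (L(f) = (2*f)² = 4*f²)
(n(V) - 28577)/(L(96) + h) = (44 - 28577)/(4*96² + 42515/4) = -28533/(4*9216 + 42515/4) = -28533/(36864 + 42515/4) = -28533/189971/4 = -28533*4/189971 = -114132/189971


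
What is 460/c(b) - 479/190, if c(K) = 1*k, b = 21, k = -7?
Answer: -90753/1330 ≈ -68.235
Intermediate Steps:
c(K) = -7 (c(K) = 1*(-7) = -7)
460/c(b) - 479/190 = 460/(-7) - 479/190 = 460*(-⅐) - 479*1/190 = -460/7 - 479/190 = -90753/1330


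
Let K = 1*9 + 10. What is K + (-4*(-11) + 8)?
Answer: 71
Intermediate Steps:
K = 19 (K = 9 + 10 = 19)
K + (-4*(-11) + 8) = 19 + (-4*(-11) + 8) = 19 + (44 + 8) = 19 + 52 = 71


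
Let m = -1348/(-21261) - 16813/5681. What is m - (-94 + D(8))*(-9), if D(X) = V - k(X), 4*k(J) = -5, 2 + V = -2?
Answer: -965878679/1105572 ≈ -873.65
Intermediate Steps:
V = -4 (V = -2 - 2 = -4)
m = -800465/276393 (m = -1348*(-1/21261) - 16813*1/5681 = 1348/21261 - 731/247 = -800465/276393 ≈ -2.8961)
k(J) = -5/4 (k(J) = (1/4)*(-5) = -5/4)
D(X) = -11/4 (D(X) = -4 - 1*(-5/4) = -4 + 5/4 = -11/4)
m - (-94 + D(8))*(-9) = -800465/276393 - (-94 - 11/4)*(-9) = -800465/276393 - (-387)*(-9)/4 = -800465/276393 - 1*3483/4 = -800465/276393 - 3483/4 = -965878679/1105572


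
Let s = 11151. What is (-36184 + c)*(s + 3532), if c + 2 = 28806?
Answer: -108360540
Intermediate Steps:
c = 28804 (c = -2 + 28806 = 28804)
(-36184 + c)*(s + 3532) = (-36184 + 28804)*(11151 + 3532) = -7380*14683 = -108360540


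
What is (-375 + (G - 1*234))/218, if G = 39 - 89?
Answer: -659/218 ≈ -3.0229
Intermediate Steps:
G = -50
(-375 + (G - 1*234))/218 = (-375 + (-50 - 1*234))/218 = (-375 + (-50 - 234))*(1/218) = (-375 - 284)*(1/218) = -659*1/218 = -659/218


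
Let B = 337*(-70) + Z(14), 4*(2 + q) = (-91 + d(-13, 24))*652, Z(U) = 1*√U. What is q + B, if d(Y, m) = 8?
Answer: -37121 + √14 ≈ -37117.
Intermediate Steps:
Z(U) = √U
q = -13531 (q = -2 + ((-91 + 8)*652)/4 = -2 + (-83*652)/4 = -2 + (¼)*(-54116) = -2 - 13529 = -13531)
B = -23590 + √14 (B = 337*(-70) + √14 = -23590 + √14 ≈ -23586.)
q + B = -13531 + (-23590 + √14) = -37121 + √14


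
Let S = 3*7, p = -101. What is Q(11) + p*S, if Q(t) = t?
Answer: -2110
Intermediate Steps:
S = 21
Q(11) + p*S = 11 - 101*21 = 11 - 2121 = -2110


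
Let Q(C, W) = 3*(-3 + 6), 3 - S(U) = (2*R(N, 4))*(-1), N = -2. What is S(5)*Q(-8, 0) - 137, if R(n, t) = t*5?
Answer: 250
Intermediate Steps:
R(n, t) = 5*t
S(U) = 43 (S(U) = 3 - 2*(5*4)*(-1) = 3 - 2*20*(-1) = 3 - 40*(-1) = 3 - 1*(-40) = 3 + 40 = 43)
Q(C, W) = 9 (Q(C, W) = 3*3 = 9)
S(5)*Q(-8, 0) - 137 = 43*9 - 137 = 387 - 137 = 250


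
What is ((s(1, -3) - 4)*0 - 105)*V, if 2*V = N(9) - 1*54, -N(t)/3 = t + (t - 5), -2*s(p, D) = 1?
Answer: 9765/2 ≈ 4882.5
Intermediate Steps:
s(p, D) = -½ (s(p, D) = -½*1 = -½)
N(t) = 15 - 6*t (N(t) = -3*(t + (t - 5)) = -3*(t + (-5 + t)) = -3*(-5 + 2*t) = 15 - 6*t)
V = -93/2 (V = ((15 - 6*9) - 1*54)/2 = ((15 - 54) - 54)/2 = (-39 - 54)/2 = (½)*(-93) = -93/2 ≈ -46.500)
((s(1, -3) - 4)*0 - 105)*V = ((-½ - 4)*0 - 105)*(-93/2) = (-9/2*0 - 105)*(-93/2) = (0 - 105)*(-93/2) = -105*(-93/2) = 9765/2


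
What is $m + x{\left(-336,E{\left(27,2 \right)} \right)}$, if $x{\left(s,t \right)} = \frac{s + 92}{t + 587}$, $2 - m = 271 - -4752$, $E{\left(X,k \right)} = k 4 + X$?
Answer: $- \frac{1561653}{311} \approx -5021.4$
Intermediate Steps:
$E{\left(X,k \right)} = X + 4 k$ ($E{\left(X,k \right)} = 4 k + X = X + 4 k$)
$m = -5021$ ($m = 2 - \left(271 - -4752\right) = 2 - \left(271 + 4752\right) = 2 - 5023 = -5021$)
$x{\left(s,t \right)} = \frac{92 + s}{587 + t}$
$m + x{\left(-336,E{\left(27,2 \right)} \right)} = -5021 + \frac{92 - 336}{587 + \left(27 + 4 \cdot 2\right)} = -5021 + \frac{1}{587 + \left(27 + 8\right)} \left(-244\right) = -5021 + \frac{1}{587 + 35} \left(-244\right) = -5021 + \frac{1}{622} \left(-244\right) = -5021 - \frac{122}{311} = - \frac{1561653}{311}$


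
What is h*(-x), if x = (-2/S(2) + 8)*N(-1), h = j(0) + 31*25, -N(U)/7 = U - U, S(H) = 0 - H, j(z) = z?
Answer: 0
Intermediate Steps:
S(H) = -H
N(U) = 0 (N(U) = -7*(U - U) = -7*0 = 0)
h = 775 (h = 0 + 31*25 = 0 + 775 = 775)
x = 0 (x = (-2/((-1*2)) + 8)*0 = (-2/(-2) + 8)*0 = (-2*(-½) + 8)*0 = (1 + 8)*0 = 9*0 = 0)
h*(-x) = 775*(-1*0) = 775*0 = 0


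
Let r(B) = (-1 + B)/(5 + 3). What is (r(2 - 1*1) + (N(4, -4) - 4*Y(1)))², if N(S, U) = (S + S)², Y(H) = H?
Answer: 3600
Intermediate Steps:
N(S, U) = 4*S² (N(S, U) = (2*S)² = 4*S²)
r(B) = -⅛ + B/8 (r(B) = (-1 + B)/8 = (-1 + B)*(⅛) = -⅛ + B/8)
(r(2 - 1*1) + (N(4, -4) - 4*Y(1)))² = ((-⅛ + (2 - 1*1)/8) + (4*4² - 4*1))² = ((-⅛ + (2 - 1)/8) + (4*16 - 4))² = ((-⅛ + (⅛)*1) + (64 - 4))² = ((-⅛ + ⅛) + 60)² = (0 + 60)² = 60² = 3600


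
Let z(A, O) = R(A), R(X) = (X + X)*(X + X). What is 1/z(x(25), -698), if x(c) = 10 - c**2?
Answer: 1/1512900 ≈ 6.6098e-7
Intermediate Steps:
R(X) = 4*X**2 (R(X) = (2*X)*(2*X) = 4*X**2)
z(A, O) = 4*A**2
1/z(x(25), -698) = 1/(4*(10 - 1*25**2)**2) = 1/(4*(10 - 1*625)**2) = 1/(4*(10 - 625)**2) = 1/(4*(-615)**2) = 1/(4*378225) = 1/1512900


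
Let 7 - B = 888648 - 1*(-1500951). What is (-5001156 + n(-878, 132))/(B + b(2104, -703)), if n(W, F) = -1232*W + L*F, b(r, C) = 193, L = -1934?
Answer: 4174748/2389399 ≈ 1.7472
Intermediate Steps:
n(W, F) = -1934*F - 1232*W (n(W, F) = -1232*W - 1934*F = -1934*F - 1232*W)
B = -2389592 (B = 7 - (888648 - 1*(-1500951)) = 7 - (888648 + 1500951) = 7 - 1*2389599 = 7 - 2389599 = -2389592)
(-5001156 + n(-878, 132))/(B + b(2104, -703)) = (-5001156 + (-1934*132 - 1232*(-878)))/(-2389592 + 193) = (-5001156 + (-255288 + 1081696))/(-2389399) = (-5001156 + 826408)*(-1/2389399) = -4174748*(-1/2389399) = 4174748/2389399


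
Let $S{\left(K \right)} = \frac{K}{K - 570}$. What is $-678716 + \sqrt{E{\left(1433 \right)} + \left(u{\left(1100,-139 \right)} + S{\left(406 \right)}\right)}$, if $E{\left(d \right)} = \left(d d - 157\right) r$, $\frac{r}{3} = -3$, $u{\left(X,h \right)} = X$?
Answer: $-678716 + \frac{i \sqrt{124252059558}}{82} \approx -6.7872 \cdot 10^{5} + 4298.7 i$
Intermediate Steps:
$r = -9$ ($r = 3 \left(-3\right) = -9$)
$S{\left(K \right)} = \frac{K}{-570 + K}$
$E{\left(d \right)} = 1413 - 9 d^{2}$ ($E{\left(d \right)} = \left(d d - 157\right) \left(-9\right) = \left(d^{2} - 157\right) \left(-9\right) = \left(-157 + d^{2}\right) \left(-9\right) = 1413 - 9 d^{2}$)
$-678716 + \sqrt{E{\left(1433 \right)} + \left(u{\left(1100,-139 \right)} + S{\left(406 \right)}\right)} = -678716 + \sqrt{\left(1413 - 9 \cdot 1433^{2}\right) + \left(1100 + \frac{406}{-570 + 406}\right)} = -678716 + \sqrt{\left(1413 - 18481401\right) + \left(1100 + \frac{406}{-164}\right)} = -678716 + \sqrt{\left(1413 - 18481401\right) + \left(1100 + 406 \left(- \frac{1}{164}\right)\right)} = -678716 + \sqrt{-18479988 + \left(1100 - \frac{203}{82}\right)} = -678716 + \sqrt{-18479988 + \frac{89997}{82}} = -678716 + \sqrt{- \frac{1515269019}{82}} = -678716 + \frac{i \sqrt{124252059558}}{82}$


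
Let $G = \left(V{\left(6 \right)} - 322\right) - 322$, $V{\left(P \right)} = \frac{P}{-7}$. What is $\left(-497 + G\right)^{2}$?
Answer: $\frac{63888049}{49} \approx 1.3038 \cdot 10^{6}$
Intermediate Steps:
$V{\left(P \right)} = - \frac{P}{7}$ ($V{\left(P \right)} = P \left(- \frac{1}{7}\right) = - \frac{P}{7}$)
$G = - \frac{4514}{7}$ ($G = \left(\left(- \frac{1}{7}\right) 6 - 322\right) - 322 = \left(- \frac{6}{7} - 322\right) - 322 = - \frac{2260}{7} - 322 = - \frac{4514}{7} \approx -644.86$)
$\left(-497 + G\right)^{2} = \left(-497 - \frac{4514}{7}\right)^{2} = \left(- \frac{7993}{7}\right)^{2} = \frac{63888049}{49}$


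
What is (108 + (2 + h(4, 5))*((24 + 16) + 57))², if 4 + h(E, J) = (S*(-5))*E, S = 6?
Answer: 137499076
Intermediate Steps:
h(E, J) = -4 - 30*E (h(E, J) = -4 + (6*(-5))*E = -4 - 30*E)
(108 + (2 + h(4, 5))*((24 + 16) + 57))² = (108 + (2 + (-4 - 30*4))*((24 + 16) + 57))² = (108 + (2 + (-4 - 120))*(40 + 57))² = (108 + (2 - 124)*97)² = (108 - 122*97)² = (108 - 11834)² = (-11726)² = 137499076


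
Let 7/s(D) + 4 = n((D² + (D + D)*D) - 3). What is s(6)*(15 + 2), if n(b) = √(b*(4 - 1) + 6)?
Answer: 476/305 + 119*√321/305 ≈ 8.5510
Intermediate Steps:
n(b) = √(6 + 3*b) (n(b) = √(b*3 + 6) = √(3*b + 6) = √(6 + 3*b))
s(D) = 7/(-4 + √(-3 + 9*D²)) (s(D) = 7/(-4 + √(6 + 3*((D² + (D + D)*D) - 3))) = 7/(-4 + √(6 + 3*((D² + (2*D)*D) - 3))) = 7/(-4 + √(6 + 3*((D² + 2*D²) - 3))) = 7/(-4 + √(6 + 3*(3*D² - 3))) = 7/(-4 + √(6 + 3*(-3 + 3*D²))) = 7/(-4 + √(6 + (-9 + 9*D²))) = 7/(-4 + √(-3 + 9*D²)))
s(6)*(15 + 2) = (7/(-4 + √3*√(-1 + 3*6²)))*(15 + 2) = (7/(-4 + √3*√(-1 + 3*36)))*17 = (7/(-4 + √3*√(-1 + 108)))*17 = (7/(-4 + √3*√107))*17 = (7/(-4 + √321))*17 = 119/(-4 + √321)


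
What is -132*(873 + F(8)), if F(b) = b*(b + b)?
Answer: -132132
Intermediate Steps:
F(b) = 2*b² (F(b) = b*(2*b) = 2*b²)
-132*(873 + F(8)) = -132*(873 + 2*8²) = -132*(873 + 2*64) = -132*(873 + 128) = -132*1001 = -132132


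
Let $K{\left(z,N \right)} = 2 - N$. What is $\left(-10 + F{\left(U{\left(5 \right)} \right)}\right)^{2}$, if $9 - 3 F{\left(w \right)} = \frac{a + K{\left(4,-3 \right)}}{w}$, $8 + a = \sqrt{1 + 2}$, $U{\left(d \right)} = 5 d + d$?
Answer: $\frac{\left(627 + \sqrt{3}\right)^{2}}{8100} \approx 48.803$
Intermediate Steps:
$U{\left(d \right)} = 6 d$
$a = -8 + \sqrt{3}$ ($a = -8 + \sqrt{1 + 2} = -8 + \sqrt{3} \approx -6.268$)
$F{\left(w \right)} = 3 - \frac{-3 + \sqrt{3}}{3 w}$ ($F{\left(w \right)} = 3 - \frac{\left(\left(-8 + \sqrt{3}\right) + \left(2 - -3\right)\right) \frac{1}{w}}{3} = 3 - \frac{\left(\left(-8 + \sqrt{3}\right) + \left(2 + 3\right)\right) \frac{1}{w}}{3} = 3 - \frac{\left(\left(-8 + \sqrt{3}\right) + 5\right) \frac{1}{w}}{3} = 3 - \frac{\left(-3 + \sqrt{3}\right) \frac{1}{w}}{3} = 3 - \frac{\frac{1}{w} \left(-3 + \sqrt{3}\right)}{3} = 3 - \frac{-3 + \sqrt{3}}{3 w}$)
$\left(-10 + F{\left(U{\left(5 \right)} \right)}\right)^{2} = \left(-10 + \frac{3 - \sqrt{3} + 9 \cdot 6 \cdot 5}{3 \cdot 6 \cdot 5}\right)^{2} = \left(-10 + \frac{3 - \sqrt{3} + 9 \cdot 30}{3 \cdot 30}\right)^{2} = \left(-10 + \frac{1}{3} \cdot \frac{1}{30} \left(3 - \sqrt{3} + 270\right)\right)^{2} = \left(-10 + \frac{1}{3} \cdot \frac{1}{30} \left(273 - \sqrt{3}\right)\right)^{2} = \left(-10 + \left(\frac{91}{30} - \frac{\sqrt{3}}{90}\right)\right)^{2} = \left(- \frac{209}{30} - \frac{\sqrt{3}}{90}\right)^{2}$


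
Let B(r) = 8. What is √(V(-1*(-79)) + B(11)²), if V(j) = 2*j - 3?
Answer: √219 ≈ 14.799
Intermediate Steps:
V(j) = -3 + 2*j
√(V(-1*(-79)) + B(11)²) = √((-3 + 2*(-1*(-79))) + 8²) = √((-3 + 2*79) + 64) = √((-3 + 158) + 64) = √(155 + 64) = √219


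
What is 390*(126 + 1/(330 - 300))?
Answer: 49153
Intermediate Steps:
390*(126 + 1/(330 - 300)) = 390*(126 + 1/30) = 390*(3781/30) = 49153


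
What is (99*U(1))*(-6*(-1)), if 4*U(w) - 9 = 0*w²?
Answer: 2673/2 ≈ 1336.5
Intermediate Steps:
U(w) = 9/4 (U(w) = 9/4 + (0*w²)/4 = 9/4 + (¼)*0 = 9/4 + 0 = 9/4)
(99*U(1))*(-6*(-1)) = (99*(9/4))*(-6*(-1)) = (891/4)*6 = 2673/2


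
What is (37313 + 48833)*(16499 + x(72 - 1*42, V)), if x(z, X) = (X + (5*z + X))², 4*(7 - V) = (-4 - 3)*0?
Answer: 3738305670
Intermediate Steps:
V = 7 (V = 7 - (-4 - 3)*0/4 = 7 - (-7)*0/4 = 7 - ¼*0 = 7 + 0 = 7)
x(z, X) = (2*X + 5*z)² (x(z, X) = (X + (X + 5*z))² = (2*X + 5*z)²)
(37313 + 48833)*(16499 + x(72 - 1*42, V)) = (37313 + 48833)*(16499 + (2*7 + 5*(72 - 1*42))²) = 86146*(16499 + (14 + 5*(72 - 42))²) = 86146*(16499 + (14 + 5*30)²) = 86146*(16499 + (14 + 150)²) = 86146*(16499 + 164²) = 86146*(16499 + 26896) = 86146*43395 = 3738305670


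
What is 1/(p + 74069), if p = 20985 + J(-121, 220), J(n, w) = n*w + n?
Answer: 1/68313 ≈ 1.4638e-5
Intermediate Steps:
J(n, w) = n + n*w
p = -5756 (p = 20985 - 121*(1 + 220) = 20985 - 121*221 = 20985 - 26741 = -5756)
1/(p + 74069) = 1/(-5756 + 74069) = 1/68313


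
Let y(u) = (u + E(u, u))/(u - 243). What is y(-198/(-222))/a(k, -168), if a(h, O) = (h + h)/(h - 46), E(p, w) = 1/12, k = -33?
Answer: -34207/7094736 ≈ -0.0048215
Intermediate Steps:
E(p, w) = 1/12 (E(p, w) = 1*(1/12) = 1/12)
a(h, O) = 2*h/(-46 + h) (a(h, O) = (2*h)/(-46 + h) = 2*h/(-46 + h))
y(u) = (1/12 + u)/(-243 + u) (y(u) = (u + 1/12)/(u - 243) = (1/12 + u)/(-243 + u))
y(-198/(-222))/a(k, -168) = ((1/12 - 198/(-222))/(-243 - 198/(-222)))/((2*(-33)/(-46 - 33))) = ((1/12 - 198*(-1/222))/(-243 - 198*(-1/222)))/((2*(-33)/(-79))) = ((1/12 + 33/37)/(-243 + 33/37))/((2*(-33)*(-1/79))) = ((433/444)/(-8958/37))/(66/79) = -37/8958*433/444*(79/66) = -433/107496*79/66 = -34207/7094736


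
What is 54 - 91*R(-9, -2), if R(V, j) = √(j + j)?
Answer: 54 - 182*I ≈ 54.0 - 182.0*I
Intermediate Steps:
R(V, j) = √2*√j (R(V, j) = √(2*j) = √2*√j)
54 - 91*R(-9, -2) = 54 - 91*√2*√(-2) = 54 - 91*√2*I*√2 = 54 - 182*I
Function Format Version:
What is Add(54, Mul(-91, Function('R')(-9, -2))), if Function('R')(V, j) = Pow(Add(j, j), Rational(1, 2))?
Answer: Add(54, Mul(-182, I)) ≈ Add(54.000, Mul(-182.00, I))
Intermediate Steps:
Function('R')(V, j) = Mul(Pow(2, Rational(1, 2)), Pow(j, Rational(1, 2))) (Function('R')(V, j) = Pow(Mul(2, j), Rational(1, 2)) = Mul(Pow(2, Rational(1, 2)), Pow(j, Rational(1, 2))))
Add(54, Mul(-91, Function('R')(-9, -2))) = Add(54, Mul(-91, Mul(Pow(2, Rational(1, 2)), Pow(-2, Rational(1, 2))))) = Add(54, Mul(-91, Mul(Pow(2, Rational(1, 2)), Mul(I, Pow(2, Rational(1, 2)))))) = Add(54, Mul(-91, Mul(2, I))) = Add(54, Mul(-182, I))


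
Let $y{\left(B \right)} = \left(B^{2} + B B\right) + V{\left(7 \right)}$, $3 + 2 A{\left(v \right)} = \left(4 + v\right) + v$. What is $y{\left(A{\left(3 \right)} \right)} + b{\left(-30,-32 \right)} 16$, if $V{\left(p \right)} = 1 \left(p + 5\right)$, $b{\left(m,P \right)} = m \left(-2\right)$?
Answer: $\frac{1993}{2} \approx 996.5$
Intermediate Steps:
$A{\left(v \right)} = \frac{1}{2} + v$ ($A{\left(v \right)} = - \frac{3}{2} + \frac{\left(4 + v\right) + v}{2} = - \frac{3}{2} + \frac{4 + 2 v}{2} = - \frac{3}{2} + \left(2 + v\right) = \frac{1}{2} + v$)
$b{\left(m,P \right)} = - 2 m$
$V{\left(p \right)} = 5 + p$ ($V{\left(p \right)} = 1 \left(5 + p\right) = 5 + p$)
$y{\left(B \right)} = 12 + 2 B^{2}$ ($y{\left(B \right)} = \left(B^{2} + B B\right) + \left(5 + 7\right) = \left(B^{2} + B^{2}\right) + 12 = 2 B^{2} + 12 = 12 + 2 B^{2}$)
$y{\left(A{\left(3 \right)} \right)} + b{\left(-30,-32 \right)} 16 = \left(12 + 2 \left(\frac{1}{2} + 3\right)^{2}\right) + \left(-2\right) \left(-30\right) 16 = \left(12 + 2 \left(\frac{7}{2}\right)^{2}\right) + 60 \cdot 16 = \left(12 + 2 \cdot \frac{49}{4}\right) + 960 = \left(12 + \frac{49}{2}\right) + 960 = \frac{73}{2} + 960 = \frac{1993}{2}$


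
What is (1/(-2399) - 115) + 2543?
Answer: 5824771/2399 ≈ 2428.0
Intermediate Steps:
(1/(-2399) - 115) + 2543 = (-1/2399 - 115) + 2543 = -275886/2399 + 2543 = 5824771/2399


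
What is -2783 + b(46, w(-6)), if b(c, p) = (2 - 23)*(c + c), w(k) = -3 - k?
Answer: -4715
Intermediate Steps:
b(c, p) = -42*c
-2783 + b(46, w(-6)) = -2783 - 42*46 = -2783 - 1932 = -4715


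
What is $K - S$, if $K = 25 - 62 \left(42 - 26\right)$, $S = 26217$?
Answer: $-27184$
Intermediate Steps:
$K = -967$ ($K = 25 - 992 = -967$)
$K - S = -967 - 26217 = -27184$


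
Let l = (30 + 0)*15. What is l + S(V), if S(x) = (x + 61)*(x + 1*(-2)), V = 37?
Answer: 3880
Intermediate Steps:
S(x) = (-2 + x)*(61 + x) (S(x) = (61 + x)*(x - 2) = (61 + x)*(-2 + x) = (-2 + x)*(61 + x))
l = 450 (l = 30*15 = 450)
l + S(V) = 450 + (-122 + 37² + 59*37) = 450 + (-122 + 1369 + 2183) = 450 + 3430 = 3880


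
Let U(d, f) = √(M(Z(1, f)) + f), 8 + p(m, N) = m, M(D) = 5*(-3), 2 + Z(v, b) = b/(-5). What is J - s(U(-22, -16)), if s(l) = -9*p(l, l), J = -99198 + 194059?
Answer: 94789 + 9*I*√31 ≈ 94789.0 + 50.11*I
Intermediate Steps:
Z(v, b) = -2 - b/5 (Z(v, b) = -2 + b/(-5) = -2 + b*(-⅕) = -2 - b/5)
M(D) = -15
p(m, N) = -8 + m
U(d, f) = √(-15 + f)
J = 94861
s(l) = 72 - 9*l (s(l) = -9*(-8 + l) = 72 - 9*l)
J - s(U(-22, -16)) = 94861 - (72 - 9*√(-15 - 16)) = 94861 - (72 - 9*I*√31) = 94861 + (-72 + 9*I*√31) = 94789 + 9*I*√31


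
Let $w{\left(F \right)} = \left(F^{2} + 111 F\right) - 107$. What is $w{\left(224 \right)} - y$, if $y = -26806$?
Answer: $101739$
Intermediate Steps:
$w{\left(F \right)} = -107 + F^{2} + 111 F$
$w{\left(224 \right)} - y = \left(-107 + 224^{2} + 111 \cdot 224\right) - -26806 = \left(-107 + 50176 + 24864\right) + 26806 = 74933 + 26806 = 101739$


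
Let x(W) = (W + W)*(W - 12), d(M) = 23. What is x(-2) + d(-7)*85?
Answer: 2011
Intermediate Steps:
x(W) = 2*W*(-12 + W) (x(W) = (2*W)*(-12 + W) = 2*W*(-12 + W))
x(-2) + d(-7)*85 = 2*(-2)*(-12 - 2) + 23*85 = 2*(-2)*(-14) + 1955 = 56 + 1955 = 2011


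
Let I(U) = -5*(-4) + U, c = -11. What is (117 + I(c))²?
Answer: 15876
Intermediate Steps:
I(U) = 20 + U
(117 + I(c))² = (117 + (20 - 11))² = (117 + 9)² = 126² = 15876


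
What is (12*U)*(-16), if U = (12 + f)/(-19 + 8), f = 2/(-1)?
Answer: 1920/11 ≈ 174.55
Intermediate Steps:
f = -2 (f = 2*(-1) = -2)
U = -10/11 (U = (12 - 2)/(-19 + 8) = 10/(-11) = 10*(-1/11) = -10/11 ≈ -0.90909)
(12*U)*(-16) = (12*(-10/11))*(-16) = -120/11*(-16) = 1920/11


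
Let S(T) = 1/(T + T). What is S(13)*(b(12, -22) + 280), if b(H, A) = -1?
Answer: 279/26 ≈ 10.731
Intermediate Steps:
S(T) = 1/(2*T)
S(13)*(b(12, -22) + 280) = ((1/2)/13)*(-1 + 280) = ((1/2)*(1/13))*279 = (1/26)*279 = 279/26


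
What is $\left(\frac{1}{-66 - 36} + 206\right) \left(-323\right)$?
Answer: $- \frac{399209}{6} \approx -66535.0$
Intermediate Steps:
$\left(\frac{1}{-66 - 36} + 206\right) \left(-323\right) = \left(\frac{1}{-102} + 206\right) \left(-323\right) = \left(- \frac{1}{102} + 206\right) \left(-323\right) = \frac{21011}{102} \left(-323\right) = - \frac{399209}{6}$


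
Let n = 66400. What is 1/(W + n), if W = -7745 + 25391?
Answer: 1/84046 ≈ 1.1898e-5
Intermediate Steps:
W = 17646
1/(W + n) = 1/(17646 + 66400) = 1/84046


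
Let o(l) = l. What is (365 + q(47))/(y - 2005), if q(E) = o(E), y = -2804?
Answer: -412/4809 ≈ -0.085673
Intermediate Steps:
q(E) = E
(365 + q(47))/(y - 2005) = (365 + 47)/(-2804 - 2005) = 412/(-4809) = 412*(-1/4809) = -412/4809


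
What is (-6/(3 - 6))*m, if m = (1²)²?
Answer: 2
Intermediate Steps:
m = 1 (m = 1² = 1)
(-6/(3 - 6))*m = -6/(3 - 6)*1 = -6/(-3)*1 = -6*(-⅓)*1 = 2*1 = 2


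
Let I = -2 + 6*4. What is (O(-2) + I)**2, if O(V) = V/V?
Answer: 529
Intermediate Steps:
O(V) = 1
I = 22 (I = -2 + 24 = 22)
(O(-2) + I)**2 = (1 + 22)**2 = 23**2 = 529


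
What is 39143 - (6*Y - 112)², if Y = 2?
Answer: 29143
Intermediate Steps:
39143 - (6*Y - 112)² = 39143 - (6*2 - 112)² = 39143 - (12 - 112)² = 39143 - 1*(-100)² = 39143 - 1*10000 = 39143 - 10000 = 29143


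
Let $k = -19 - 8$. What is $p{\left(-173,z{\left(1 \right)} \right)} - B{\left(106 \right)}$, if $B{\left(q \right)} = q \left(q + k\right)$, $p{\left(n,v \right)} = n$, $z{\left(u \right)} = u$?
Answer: $-8547$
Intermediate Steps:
$k = -27$
$B{\left(q \right)} = q \left(-27 + q\right)$ ($B{\left(q \right)} = q \left(q - 27\right) = q \left(-27 + q\right)$)
$p{\left(-173,z{\left(1 \right)} \right)} - B{\left(106 \right)} = -173 - 106 \left(-27 + 106\right) = -173 - 106 \cdot 79 = -173 - 8374 = -8547$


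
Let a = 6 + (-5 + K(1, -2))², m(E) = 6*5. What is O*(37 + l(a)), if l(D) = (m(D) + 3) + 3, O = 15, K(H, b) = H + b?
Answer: 1095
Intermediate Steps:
m(E) = 30
a = 42 (a = 6 + (-5 + (1 - 2))² = 6 + (-5 - 1)² = 6 + (-6)² = 6 + 36 = 42)
l(D) = 36 (l(D) = (30 + 3) + 3 = 33 + 3 = 36)
O*(37 + l(a)) = 15*(37 + 36) = 15*73 = 1095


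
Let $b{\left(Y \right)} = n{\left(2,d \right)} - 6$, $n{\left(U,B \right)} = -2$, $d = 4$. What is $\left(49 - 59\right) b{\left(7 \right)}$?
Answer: $80$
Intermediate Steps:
$b{\left(Y \right)} = -8$ ($b{\left(Y \right)} = -2 - 6 = -8$)
$\left(49 - 59\right) b{\left(7 \right)} = \left(49 - 59\right) \left(-8\right) = \left(-10\right) \left(-8\right) = 80$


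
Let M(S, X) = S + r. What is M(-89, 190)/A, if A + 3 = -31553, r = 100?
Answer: -11/31556 ≈ -0.00034859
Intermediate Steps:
A = -31556 (A = -3 - 31553 = -31556)
M(S, X) = 100 + S (M(S, X) = S + 100 = 100 + S)
M(-89, 190)/A = (100 - 89)/(-31556) = 11*(-1/31556) = -11/31556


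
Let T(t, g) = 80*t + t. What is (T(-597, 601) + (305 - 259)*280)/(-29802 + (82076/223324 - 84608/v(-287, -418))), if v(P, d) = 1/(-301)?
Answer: -1980716387/1420184668705 ≈ -0.0013947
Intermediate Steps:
T(t, g) = 81*t
v(P, d) = -1/301
(T(-597, 601) + (305 - 259)*280)/(-29802 + (82076/223324 - 84608/v(-287, -418))) = (81*(-597) + (305 - 259)*280)/(-29802 + (82076/223324 - 84608/(-1/301))) = (-48357 + 46*280)/(-29802 + (82076*(1/223324) - 84608*(-301))) = (-48357 + 12880)/(-29802 + (20519/55831 + 25467008)) = -35477/(-29802 + 1421848544167/55831) = -35477/1420184668705/55831 = -35477*55831/1420184668705 = -1980716387/1420184668705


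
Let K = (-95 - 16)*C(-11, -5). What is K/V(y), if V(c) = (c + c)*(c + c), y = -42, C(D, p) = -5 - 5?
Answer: 185/1176 ≈ 0.15731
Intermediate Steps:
C(D, p) = -10
V(c) = 4*c² (V(c) = (2*c)*(2*c) = 4*c²)
K = 1110 (K = (-95 - 16)*(-10) = -111*(-10) = 1110)
K/V(y) = 1110/((4*(-42)²)) = 1110/((4*1764)) = 1110/7056 = 1110*(1/7056) = 185/1176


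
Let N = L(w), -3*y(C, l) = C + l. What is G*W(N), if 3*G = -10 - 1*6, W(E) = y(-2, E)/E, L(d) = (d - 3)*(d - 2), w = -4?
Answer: 320/189 ≈ 1.6931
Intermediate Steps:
y(C, l) = -C/3 - l/3 (y(C, l) = -(C + l)/3 = -C/3 - l/3)
L(d) = (-3 + d)*(-2 + d)
N = 42 (N = 6 + (-4)² - 5*(-4) = 6 + 16 + 20 = 42)
W(E) = (⅔ - E/3)/E (W(E) = (-⅓*(-2) - E/3)/E = (⅔ - E/3)/E)
G = -16/3 (G = (-10 - 1*6)/3 = (-10 - 6)/3 = (⅓)*(-16) = -16/3 ≈ -5.3333)
G*W(N) = -16*(2 - 1*42)/(9*42) = -16*(2 - 42)/(9*42) = -16*(-40)/(9*42) = -16/3*(-20/63) = 320/189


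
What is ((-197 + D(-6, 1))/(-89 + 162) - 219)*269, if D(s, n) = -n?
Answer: -4353765/73 ≈ -59641.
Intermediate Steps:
((-197 + D(-6, 1))/(-89 + 162) - 219)*269 = ((-197 - 1*1)/(-89 + 162) - 219)*269 = ((-197 - 1)/73 - 219)*269 = (-198*1/73 - 219)*269 = (-198/73 - 219)*269 = -16185/73*269 = -4353765/73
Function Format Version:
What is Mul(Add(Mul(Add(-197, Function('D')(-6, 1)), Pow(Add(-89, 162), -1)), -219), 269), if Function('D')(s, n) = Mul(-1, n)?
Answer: Rational(-4353765, 73) ≈ -59641.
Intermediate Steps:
Mul(Add(Mul(Add(-197, Function('D')(-6, 1)), Pow(Add(-89, 162), -1)), -219), 269) = Mul(Add(Mul(Add(-197, Mul(-1, 1)), Pow(Add(-89, 162), -1)), -219), 269) = Mul(Add(Mul(Add(-197, -1), Pow(73, -1)), -219), 269) = Mul(Add(Mul(-198, Rational(1, 73)), -219), 269) = Mul(Add(Rational(-198, 73), -219), 269) = Mul(Rational(-16185, 73), 269) = Rational(-4353765, 73)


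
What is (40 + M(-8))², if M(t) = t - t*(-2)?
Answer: 256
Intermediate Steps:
M(t) = 3*t (M(t) = t - (-2)*t = t + 2*t = 3*t)
(40 + M(-8))² = (40 + 3*(-8))² = (40 - 24)² = 16² = 256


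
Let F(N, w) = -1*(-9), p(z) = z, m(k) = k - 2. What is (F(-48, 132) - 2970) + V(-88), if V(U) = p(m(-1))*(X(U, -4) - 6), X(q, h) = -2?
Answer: -2937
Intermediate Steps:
m(k) = -2 + k
F(N, w) = 9
V(U) = 24 (V(U) = (-2 - 1)*(-2 - 6) = -3*(-8) = 24)
(F(-48, 132) - 2970) + V(-88) = (9 - 2970) + 24 = -2961 + 24 = -2937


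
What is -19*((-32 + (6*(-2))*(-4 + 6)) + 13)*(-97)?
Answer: -79249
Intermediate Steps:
-19*((-32 + (6*(-2))*(-4 + 6)) + 13)*(-97) = -19*((-32 - 12*2) + 13)*(-97) = -19*((-32 - 24) + 13)*(-97) = -19*(-56 + 13)*(-97) = -19*(-43)*(-97) = 817*(-97) = -79249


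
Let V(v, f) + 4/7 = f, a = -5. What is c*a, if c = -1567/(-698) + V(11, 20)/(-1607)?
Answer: -87661275/7851802 ≈ -11.164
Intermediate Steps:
V(v, f) = -4/7 + f
c = 17532255/7851802 (c = -1567/(-698) + (-4/7 + 20)/(-1607) = -1567*(-1/698) + (136/7)*(-1/1607) = 1567/698 - 136/11249 = 17532255/7851802 ≈ 2.2329)
c*a = (17532255/7851802)*(-5) = -87661275/7851802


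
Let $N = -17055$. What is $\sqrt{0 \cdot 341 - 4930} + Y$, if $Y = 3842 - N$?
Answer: $20897 + i \sqrt{4930} \approx 20897.0 + 70.214 i$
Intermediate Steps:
$Y = 20897$ ($Y = 3842 - -17055 = 3842 + 17055 = 20897$)
$\sqrt{0 \cdot 341 - 4930} + Y = \sqrt{0 \cdot 341 - 4930} + 20897 = \sqrt{0 - 4930} + 20897 = \sqrt{-4930} + 20897 = i \sqrt{4930} + 20897 = 20897 + i \sqrt{4930}$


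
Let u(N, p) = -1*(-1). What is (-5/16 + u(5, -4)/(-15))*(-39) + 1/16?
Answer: 297/20 ≈ 14.850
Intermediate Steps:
u(N, p) = 1
(-5/16 + u(5, -4)/(-15))*(-39) + 1/16 = (-5/16 + 1/(-15))*(-39) + 1/16 = (-5*1/16 + 1*(-1/15))*(-39) + 1/16 = (-5/16 - 1/15)*(-39) + 1/16 = -91/240*(-39) + 1/16 = 1183/80 + 1/16 = 297/20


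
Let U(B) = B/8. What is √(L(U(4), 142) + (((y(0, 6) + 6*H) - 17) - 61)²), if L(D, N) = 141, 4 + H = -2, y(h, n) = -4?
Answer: √14065 ≈ 118.60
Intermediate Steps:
H = -6 (H = -4 - 2 = -6)
U(B) = B/8 (U(B) = B*(⅛) = B/8)
√(L(U(4), 142) + (((y(0, 6) + 6*H) - 17) - 61)²) = √(141 + (((-4 + 6*(-6)) - 17) - 61)²) = √(141 + (((-4 - 36) - 17) - 61)²) = √(141 + ((-40 - 17) - 61)²) = √(141 + (-57 - 61)²) = √(141 + (-118)²) = √(141 + 13924) = √14065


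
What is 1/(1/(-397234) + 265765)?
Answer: 397234/105570894009 ≈ 3.7627e-6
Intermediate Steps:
1/(1/(-397234) + 265765) = 1/(-1/397234 + 265765) = 1/(105570894009/397234) = 397234/105570894009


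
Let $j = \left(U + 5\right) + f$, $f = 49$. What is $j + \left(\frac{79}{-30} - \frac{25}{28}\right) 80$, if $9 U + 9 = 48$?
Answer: $- \frac{4699}{21} \approx -223.76$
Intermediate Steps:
$U = \frac{13}{3}$ ($U = -1 + \frac{1}{9} \cdot 48 = -1 + \frac{16}{3} = \frac{13}{3} \approx 4.3333$)
$j = \frac{175}{3}$ ($j = \left(\frac{13}{3} + 5\right) + 49 = \frac{28}{3} + 49 = \frac{175}{3} \approx 58.333$)
$j + \left(\frac{79}{-30} - \frac{25}{28}\right) 80 = \frac{175}{3} + \left(\frac{79}{-30} - \frac{25}{28}\right) 80 = \frac{175}{3} + \left(79 \left(- \frac{1}{30}\right) - \frac{25}{28}\right) 80 = \frac{175}{3} + \left(- \frac{79}{30} - \frac{25}{28}\right) 80 = \frac{175}{3} - \frac{5924}{21} = - \frac{4699}{21}$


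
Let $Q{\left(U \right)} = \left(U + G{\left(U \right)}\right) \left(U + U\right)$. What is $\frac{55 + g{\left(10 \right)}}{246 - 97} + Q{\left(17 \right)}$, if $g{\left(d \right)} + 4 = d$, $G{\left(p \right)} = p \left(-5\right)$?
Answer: $- \frac{344427}{149} \approx -2311.6$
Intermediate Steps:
$G{\left(p \right)} = - 5 p$
$g{\left(d \right)} = -4 + d$
$Q{\left(U \right)} = - 8 U^{2}$ ($Q{\left(U \right)} = \left(U - 5 U\right) \left(U + U\right) = - 4 U 2 U = - 8 U^{2}$)
$\frac{55 + g{\left(10 \right)}}{246 - 97} + Q{\left(17 \right)} = \frac{55 + \left(-4 + 10\right)}{246 - 97} - 8 \cdot 17^{2} = \frac{55 + 6}{149} - 2312 = 61 \cdot \frac{1}{149} - 2312 = \frac{61}{149} - 2312 = - \frac{344427}{149}$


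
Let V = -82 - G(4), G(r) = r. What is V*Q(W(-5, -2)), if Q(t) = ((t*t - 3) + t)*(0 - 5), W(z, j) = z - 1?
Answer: 11610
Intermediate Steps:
W(z, j) = -1 + z
Q(t) = 15 - 5*t - 5*t² (Q(t) = ((t² - 3) + t)*(-5) = ((-3 + t²) + t)*(-5) = (-3 + t + t²)*(-5) = 15 - 5*t - 5*t²)
V = -86 (V = -82 - 1*4 = -82 - 4 = -86)
V*Q(W(-5, -2)) = -86*(15 - 5*(-1 - 5) - 5*(-1 - 5)²) = -86*(15 - 5*(-6) - 5*(-6)²) = -86*(15 + 30 - 5*36) = -86*(15 + 30 - 180) = -86*(-135) = 11610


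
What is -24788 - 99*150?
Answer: -39638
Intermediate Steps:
-24788 - 99*150 = -24788 - 14850 = -39638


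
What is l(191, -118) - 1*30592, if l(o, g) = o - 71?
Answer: -30472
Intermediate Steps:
l(o, g) = -71 + o
l(191, -118) - 1*30592 = (-71 + 191) - 1*30592 = 120 - 30592 = -30472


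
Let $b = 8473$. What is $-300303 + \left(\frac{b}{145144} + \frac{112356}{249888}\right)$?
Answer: $- \frac{14182154256371}{47226229} \approx -3.003 \cdot 10^{5}$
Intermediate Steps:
$-300303 + \left(\frac{b}{145144} + \frac{112356}{249888}\right) = -300303 + \left(\frac{8473}{145144} + \frac{112356}{249888}\right) = -300303 + \left(8473 \cdot \frac{1}{145144} + 112356 \cdot \frac{1}{249888}\right) = -300303 + \left(\frac{8473}{145144} + \frac{9363}{20824}\right) = -300303 + \frac{23991016}{47226229} = - \frac{14182154256371}{47226229}$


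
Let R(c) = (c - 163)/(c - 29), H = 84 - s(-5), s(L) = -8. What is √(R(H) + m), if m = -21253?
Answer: I*√9373070/21 ≈ 145.79*I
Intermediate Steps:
H = 92 (H = 84 - 1*(-8) = 84 + 8 = 92)
R(c) = (-163 + c)/(-29 + c)
√(R(H) + m) = √((-163 + 92)/(-29 + 92) - 21253) = √(-71/63 - 21253) = √(-1339010/63) = I*√9373070/21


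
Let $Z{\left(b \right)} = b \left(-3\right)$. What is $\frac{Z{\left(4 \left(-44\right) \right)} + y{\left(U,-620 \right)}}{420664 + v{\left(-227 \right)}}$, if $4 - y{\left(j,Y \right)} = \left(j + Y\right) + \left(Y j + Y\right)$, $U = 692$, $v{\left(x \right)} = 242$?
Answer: $\frac{215060}{210453} \approx 1.0219$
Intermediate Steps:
$y{\left(j,Y \right)} = 4 - j - 2 Y - Y j$ ($y{\left(j,Y \right)} = 4 - \left(\left(j + Y\right) + \left(Y j + Y\right)\right) = 4 - \left(\left(Y + j\right) + \left(Y + Y j\right)\right) = 4 - \left(j + 2 Y + Y j\right) = 4 - j - 2 Y - Y j$)
$Z{\left(b \right)} = - 3 b$
$\frac{Z{\left(4 \left(-44\right) \right)} + y{\left(U,-620 \right)}}{420664 + v{\left(-227 \right)}} = \frac{- 3 \cdot 4 \left(-44\right) - \left(-552 - 429040\right)}{420664 + 242} = \frac{\left(-3\right) \left(-176\right) + \left(4 - 692 + 1240 + 429040\right)}{420906} = \left(528 + 429592\right) \frac{1}{420906} = 430120 \cdot \frac{1}{420906} = \frac{215060}{210453}$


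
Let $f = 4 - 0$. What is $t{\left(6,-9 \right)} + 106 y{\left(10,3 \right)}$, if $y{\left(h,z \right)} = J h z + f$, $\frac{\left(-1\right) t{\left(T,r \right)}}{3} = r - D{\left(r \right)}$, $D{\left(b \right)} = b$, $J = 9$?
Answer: $29044$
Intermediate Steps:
$t{\left(T,r \right)} = 0$ ($t{\left(T,r \right)} = - 3 \left(r - r\right) = \left(-3\right) 0 = 0$)
$f = 4$ ($f = 4 + 0 = 4$)
$y{\left(h,z \right)} = 4 + 9 h z$ ($y{\left(h,z \right)} = 9 h z + 4 = 4 + 9 h z$)
$t{\left(6,-9 \right)} + 106 y{\left(10,3 \right)} = 0 + 106 \left(4 + 9 \cdot 10 \cdot 3\right) = 0 + 106 \left(4 + 270\right) = 0 + 106 \cdot 274 = 0 + 29044 = 29044$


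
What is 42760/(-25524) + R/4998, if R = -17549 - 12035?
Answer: -40367354/5315373 ≈ -7.5945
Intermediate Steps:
R = -29584
42760/(-25524) + R/4998 = 42760/(-25524) - 29584/4998 = 42760*(-1/25524) - 29584*1/4998 = -10690/6381 - 14792/2499 = -40367354/5315373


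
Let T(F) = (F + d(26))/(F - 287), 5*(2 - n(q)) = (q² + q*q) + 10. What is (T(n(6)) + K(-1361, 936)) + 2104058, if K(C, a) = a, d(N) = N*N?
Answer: 3172222650/1507 ≈ 2.1050e+6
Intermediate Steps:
d(N) = N²
n(q) = -2*q²/5 (n(q) = 2 - ((q² + q*q) + 10)/5 = 2 - ((q² + q²) + 10)/5 = 2 - (2*q² + 10)/5 = 2 - (10 + 2*q²)/5 = 2 + (-2 - 2*q²/5) = -2*q²/5)
T(F) = (676 + F)/(-287 + F) (T(F) = (F + 26²)/(F - 287) = (F + 676)/(-287 + F) = (676 + F)/(-287 + F))
(T(n(6)) + K(-1361, 936)) + 2104058 = ((676 - ⅖*6²)/(-287 - ⅖*6²) + 936) + 2104058 = ((676 - ⅖*36)/(-287 - ⅖*36) + 936) + 2104058 = ((676 - 72/5)/(-287 - 72/5) + 936) + 2104058 = ((3308/5)/(-1507/5) + 936) + 2104058 = (-5/1507*3308/5 + 936) + 2104058 = (-3308/1507 + 936) + 2104058 = 1407244/1507 + 2104058 = 3172222650/1507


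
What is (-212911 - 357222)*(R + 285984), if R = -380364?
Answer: 53809152540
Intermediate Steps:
(-212911 - 357222)*(R + 285984) = (-212911 - 357222)*(-380364 + 285984) = -570133*(-94380) = 53809152540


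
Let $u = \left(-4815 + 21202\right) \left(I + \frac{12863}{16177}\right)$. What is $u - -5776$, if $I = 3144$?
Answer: $\frac{119107863027}{2311} \approx 5.154 \cdot 10^{7}$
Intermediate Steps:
$u = \frac{119094514691}{2311}$ ($u = \left(-4815 + 21202\right) \left(3144 + \frac{12863}{16177}\right) = 16387 \left(3144 + 12863 \cdot \frac{1}{16177}\right) = 16387 \left(3144 + \frac{12863}{16177}\right) = 16387 \cdot \frac{50873351}{16177} = \frac{119094514691}{2311} \approx 5.1534 \cdot 10^{7}$)
$u - -5776 = \frac{119094514691}{2311} - -5776 = \frac{119094514691}{2311} + 5776 = \frac{119107863027}{2311}$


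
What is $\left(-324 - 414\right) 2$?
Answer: $-1476$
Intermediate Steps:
$\left(-324 - 414\right) 2 = \left(-738\right) 2 = -1476$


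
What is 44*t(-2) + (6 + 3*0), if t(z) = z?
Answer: -82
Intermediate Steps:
44*t(-2) + (6 + 3*0) = 44*(-2) + (6 + 3*0) = -88 + (6 + 0) = -88 + 6 = -82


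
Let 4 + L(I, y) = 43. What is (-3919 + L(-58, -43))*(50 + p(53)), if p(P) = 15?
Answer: -252200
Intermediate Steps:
L(I, y) = 39 (L(I, y) = -4 + 43 = 39)
(-3919 + L(-58, -43))*(50 + p(53)) = (-3919 + 39)*(50 + 15) = -3880*65 = -252200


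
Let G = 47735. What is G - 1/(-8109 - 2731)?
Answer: 517447401/10840 ≈ 47735.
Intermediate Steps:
G - 1/(-8109 - 2731) = 47735 - 1/(-8109 - 2731) = 47735 - 1/(-10840) = 47735 - 1*(-1/10840) = 47735 + 1/10840 = 517447401/10840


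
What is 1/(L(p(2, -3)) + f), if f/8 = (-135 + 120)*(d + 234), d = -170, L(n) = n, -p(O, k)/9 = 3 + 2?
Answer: -1/7725 ≈ -0.00012945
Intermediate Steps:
p(O, k) = -45 (p(O, k) = -9*(3 + 2) = -9*5 = -45)
f = -7680 (f = 8*((-135 + 120)*(-170 + 234)) = 8*(-15*64) = 8*(-960) = -7680)
1/(L(p(2, -3)) + f) = 1/(-45 - 7680) = 1/(-7725) = -1/7725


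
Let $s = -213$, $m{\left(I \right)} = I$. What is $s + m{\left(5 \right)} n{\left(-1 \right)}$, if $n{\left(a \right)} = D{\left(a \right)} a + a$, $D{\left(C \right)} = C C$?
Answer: $-223$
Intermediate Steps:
$D{\left(C \right)} = C^{2}$
$n{\left(a \right)} = a + a^{3}$ ($n{\left(a \right)} = a^{2} a + a = a^{3} + a = a + a^{3}$)
$s + m{\left(5 \right)} n{\left(-1 \right)} = -213 + 5 \left(-1 + \left(-1\right)^{3}\right) = -213 + 5 \left(-1 - 1\right) = -213 + 5 \left(-2\right) = -213 - 10 = -223$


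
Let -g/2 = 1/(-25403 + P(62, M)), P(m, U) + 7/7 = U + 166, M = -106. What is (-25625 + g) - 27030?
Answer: -667244159/12672 ≈ -52655.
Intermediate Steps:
P(m, U) = 165 + U (P(m, U) = -1 + (U + 166) = -1 + (166 + U) = 165 + U)
g = 1/12672 (g = -2/(-25403 + (165 - 106)) = -2/(-25403 + 59) = -2/(-25344) = -2*(-1/25344) = 1/12672 ≈ 7.8914e-5)
(-25625 + g) - 27030 = (-25625 + 1/12672) - 27030 = -324719999/12672 - 27030 = -667244159/12672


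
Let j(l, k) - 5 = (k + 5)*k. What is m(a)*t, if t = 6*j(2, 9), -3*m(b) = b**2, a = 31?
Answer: -251782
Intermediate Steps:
j(l, k) = 5 + k*(5 + k) (j(l, k) = 5 + (k + 5)*k = 5 + (5 + k)*k = 5 + k*(5 + k))
m(b) = -b**2/3
t = 786 (t = 6*(5 + 9**2 + 5*9) = 6*(5 + 81 + 45) = 6*131 = 786)
m(a)*t = -1/3*31**2*786 = -1/3*961*786 = -961/3*786 = -251782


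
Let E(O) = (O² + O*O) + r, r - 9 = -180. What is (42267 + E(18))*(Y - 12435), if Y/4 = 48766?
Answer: 7806293976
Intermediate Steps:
Y = 195064 (Y = 4*48766 = 195064)
r = -171 (r = 9 - 180 = -171)
E(O) = -171 + 2*O² (E(O) = (O² + O*O) - 171 = (O² + O²) - 171 = 2*O² - 171 = -171 + 2*O²)
(42267 + E(18))*(Y - 12435) = (42267 + (-171 + 2*18²))*(195064 - 12435) = (42267 + (-171 + 2*324))*182629 = (42267 + (-171 + 648))*182629 = (42267 + 477)*182629 = 42744*182629 = 7806293976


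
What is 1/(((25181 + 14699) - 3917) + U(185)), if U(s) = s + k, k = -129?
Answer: 1/36019 ≈ 2.7763e-5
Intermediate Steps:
U(s) = -129 + s (U(s) = s - 129 = -129 + s)
1/(((25181 + 14699) - 3917) + U(185)) = 1/(((25181 + 14699) - 3917) + (-129 + 185)) = 1/((39880 - 3917) + 56) = 1/(35963 + 56) = 1/36019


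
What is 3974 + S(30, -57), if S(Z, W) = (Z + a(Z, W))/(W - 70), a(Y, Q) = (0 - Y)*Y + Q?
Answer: 505625/127 ≈ 3981.3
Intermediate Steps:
a(Y, Q) = Q - Y² (a(Y, Q) = (-Y)*Y + Q = -Y² + Q = Q - Y²)
S(Z, W) = (W + Z - Z²)/(-70 + W) (S(Z, W) = (Z + (W - Z²))/(W - 70) = (W + Z - Z²)/(-70 + W))
3974 + S(30, -57) = 3974 + (-57 + 30 - 1*30²)/(-70 - 57) = 3974 + (-57 + 30 - 1*900)/(-127) = 3974 - (-57 + 30 - 900)/127 = 3974 - 1/127*(-927) = 3974 + 927/127 = 505625/127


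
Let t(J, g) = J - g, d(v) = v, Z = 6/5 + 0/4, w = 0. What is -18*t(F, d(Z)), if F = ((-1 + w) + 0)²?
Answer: 18/5 ≈ 3.6000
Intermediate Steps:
Z = 6/5 (Z = 6*(⅕) + 0*(¼) = 6/5 + 0 = 6/5 ≈ 1.2000)
F = 1 (F = ((-1 + 0) + 0)² = (-1 + 0)² = (-1)² = 1)
-18*t(F, d(Z)) = -18*(1 - 1*6/5) = -18*(1 - 6/5) = -18*(-⅕) = 18/5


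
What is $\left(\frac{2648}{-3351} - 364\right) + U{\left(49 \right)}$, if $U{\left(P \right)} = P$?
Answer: $- \frac{1058213}{3351} \approx -315.79$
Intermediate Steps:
$\left(\frac{2648}{-3351} - 364\right) + U{\left(49 \right)} = \left(\frac{2648}{-3351} - 364\right) + 49 = \left(2648 \left(- \frac{1}{3351}\right) - 364\right) + 49 = \left(- \frac{2648}{3351} - 364\right) + 49 = - \frac{1222412}{3351} + 49 = - \frac{1058213}{3351}$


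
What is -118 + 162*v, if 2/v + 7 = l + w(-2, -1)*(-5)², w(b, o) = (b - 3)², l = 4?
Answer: -36536/311 ≈ -117.48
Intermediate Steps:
w(b, o) = (-3 + b)²
v = 1/311 (v = 2/(-7 + (4 + (-3 - 2)²*(-5)²)) = 2/(-7 + (4 + (-5)²*25)) = 2/(-7 + (4 + 25*25)) = 2/(-7 + (4 + 625)) = 2/(-7 + 629) = 2/622 = 2*(1/622) = 1/311 ≈ 0.0032154)
-118 + 162*v = -118 + 162*(1/311) = -118 + 162/311 = -36536/311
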